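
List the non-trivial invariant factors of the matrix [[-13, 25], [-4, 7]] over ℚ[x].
(x + 3)^2

The Jordan structure of A has elementary divisors (x + 3)^2. Arranging the block sizes at each eigenvalue in decreasing order and taking row products gives the invariant factors.

Invariant factors (smallest first, each dividing the next): (x + 3)^2.

Check: the last factor (x + 3)^2 is the minimal polynomial, and the product (x + 3)^2 is the characteristic polynomial.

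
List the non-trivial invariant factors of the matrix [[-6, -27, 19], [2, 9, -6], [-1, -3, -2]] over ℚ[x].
(x - 3)(x + 1)^2

The Jordan structure of A has elementary divisors (x + 1)^2, (x - 3). Arranging the block sizes at each eigenvalue in decreasing order and taking row products gives the invariant factors.

Invariant factors (smallest first, each dividing the next): (x - 3)(x + 1)^2.

Check: the last factor (x - 3)(x + 1)^2 is the minimal polynomial, and the product (x - 3)(x + 1)^2 is the characteristic polynomial.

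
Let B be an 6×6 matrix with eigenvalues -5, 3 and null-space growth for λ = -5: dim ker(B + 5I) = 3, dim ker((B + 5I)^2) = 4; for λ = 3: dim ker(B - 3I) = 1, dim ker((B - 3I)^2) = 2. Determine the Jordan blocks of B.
Jordan blocks: (-5, 2), (-5, 1), (-5, 1), (3, 2)

λ = -5: successive nullity increments [3, 1] count blocks of size ≥ k; block sizes are [2, 1, 1].
λ = 3: successive nullity increments [1, 1] count blocks of size ≥ k; block sizes are [2].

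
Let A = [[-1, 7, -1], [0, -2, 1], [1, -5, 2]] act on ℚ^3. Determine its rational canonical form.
R = [[0, 0, 4], [1, 0, -2], [0, 1, -1]]

The invariant factors of A (the non-unit diagonal entries of the Smith normal form of xI - A over ℚ[x]) are (x - 1)(x^2 + 2x + 4), each dividing the next. The characteristic polynomial is their product, (x - 1)(x^2 + 2x + 4).

The rational canonical form is the block-diagonal matrix of companion matrices C(f_i):
R = [[0, 0, 4], [1, 0, -2], [0, 1, -1]].

Note the characteristic polynomial does not split into linear factors over ℚ, so A has no Jordan form over ℚ; the rational canonical form exists over any field.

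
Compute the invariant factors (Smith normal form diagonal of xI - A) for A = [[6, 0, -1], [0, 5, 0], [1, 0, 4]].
The Jordan structure of A has elementary divisors (x - 5)^2, (x - 5). Arranging the block sizes at each eigenvalue in decreasing order and taking row products gives the invariant factors.

Invariant factors (smallest first, each dividing the next): x - 5, (x - 5)^2.

Check: the last factor (x - 5)^2 is the minimal polynomial, and the product (x - 5)^3 is the characteristic polynomial.

x - 5, (x - 5)^2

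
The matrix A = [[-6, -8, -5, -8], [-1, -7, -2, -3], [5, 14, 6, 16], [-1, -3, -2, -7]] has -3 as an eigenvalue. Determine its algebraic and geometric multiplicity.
The characteristic polynomial is (x + 3)^2(x + 4)^2, so the factor x + 3 appears with exponent 2: the algebraic multiplicity is 2.

rank(A + 3I) = 3, so the eigenspace has dimension 4 - 3 = 1: the geometric multiplicity is 1.

Since 1 < 2, A is not diagonalizable.

algebraic multiplicity 2, geometric multiplicity 1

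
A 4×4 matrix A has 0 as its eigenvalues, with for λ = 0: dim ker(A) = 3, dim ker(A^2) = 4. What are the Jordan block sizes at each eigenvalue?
λ = 0: successive nullity increments [3, 1] count blocks of size ≥ k; block sizes are [2, 1, 1].

Jordan blocks: (0, 2), (0, 1), (0, 1)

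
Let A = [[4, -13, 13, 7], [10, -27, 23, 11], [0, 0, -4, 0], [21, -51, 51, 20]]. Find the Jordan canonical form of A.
The characteristic polynomial is det(xI - A) = (x - 5)(x + 4)^3, so the eigenvalues are -4 (algebraic multiplicity 3), 5 (algebraic multiplicity 1).

For λ = -4: rank(A + 4I) = 2, rank((A + 4I)^2) = 1. The eigenspace has dimension 4 - 2 = 2, so there are 2 Jordan blocks; the rank sequence gives block sizes [2, 1].

For λ = 5: algebraic multiplicity 1 gives one 1×1 block.

Assembling the blocks gives the Jordan form J above.

J = [[-4, 1, 0, 0], [0, -4, 0, 0], [0, 0, -4, 0], [0, 0, 0, 5]]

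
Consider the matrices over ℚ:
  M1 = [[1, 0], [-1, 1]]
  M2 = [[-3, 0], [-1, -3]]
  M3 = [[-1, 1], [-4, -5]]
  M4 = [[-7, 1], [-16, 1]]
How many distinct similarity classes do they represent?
2 classes: {M1}, {M2, M3, M4}

Characteristic polynomials: χ_{M1} = (x - 1)^2, χ_{M2} = (x + 3)^2, χ_{M3} = (x + 3)^2, χ_{M4} = (x + 3)^2.

{M1}: invariant factors (x - 1)^2.

{M2, M3, M4}: invariant factors (x + 3)^2.

Matrices are similar if and only if their invariant-factor lists agree; the partition into similarity classes is {M1}, {M2, M3, M4}.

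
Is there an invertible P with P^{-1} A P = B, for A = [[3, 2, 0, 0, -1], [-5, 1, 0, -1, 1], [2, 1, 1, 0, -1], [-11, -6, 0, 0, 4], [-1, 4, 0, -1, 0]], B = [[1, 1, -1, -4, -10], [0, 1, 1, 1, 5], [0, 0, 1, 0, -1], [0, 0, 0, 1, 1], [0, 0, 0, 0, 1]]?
Two matrices over a field are similar if and only if they have the same invariant factors.

Both A and B have characteristic polynomial (x - 1)^5 and minimal polynomial (x - 1)^3. Computing further, both have invariant factors (x - 1)^2, (x - 1)^3. Hence A and B are similar.

Yes.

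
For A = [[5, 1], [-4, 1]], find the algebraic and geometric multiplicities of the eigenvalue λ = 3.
The characteristic polynomial is (x - 3)^2, so the factor x - 3 appears with exponent 2: the algebraic multiplicity is 2.

rank(A - 3I) = 1, so the eigenspace has dimension 2 - 1 = 1: the geometric multiplicity is 1.

Since 1 < 2, A is not diagonalizable.

algebraic multiplicity 2, geometric multiplicity 1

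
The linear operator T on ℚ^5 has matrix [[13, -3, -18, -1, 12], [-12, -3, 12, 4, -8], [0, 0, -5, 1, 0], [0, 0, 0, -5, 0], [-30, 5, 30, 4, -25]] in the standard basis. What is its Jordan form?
The characteristic polynomial is det(xI - A) = (x + 5)^5, so the eigenvalues are -5 (algebraic multiplicity 5).

For λ = -5: rank(A + 5I) = 2, rank((A + 5I)^2) = 0. The eigenspace has dimension 5 - 2 = 3, so there are 3 Jordan blocks; the rank sequence gives block sizes [2, 2, 1].

Assembling the blocks gives the Jordan form J above.

J = [[-5, 1, 0, 0, 0], [0, -5, 0, 0, 0], [0, 0, -5, 1, 0], [0, 0, 0, -5, 0], [0, 0, 0, 0, -5]]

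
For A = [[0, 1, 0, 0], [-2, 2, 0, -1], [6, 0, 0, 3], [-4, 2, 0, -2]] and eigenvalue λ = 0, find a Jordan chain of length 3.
We seek v_1 ∈ ker(A^3) \ ker(A^2), then set v_{i+1} = A v_i.

One such chain is v_1 = [[0, 0, 3, -1]]^T, v_2 = [[0, 1, -3, 2]]^T, v_3 = [[1, 0, 6, -2]]^T. Check: A v_3 = [[0, 0, 0, 0]]^T = 0.

v_1 = [[0, 0, 3, -1]]^T, v_2 = [[0, 1, -3, 2]]^T, v_3 = [[1, 0, 6, -2]]^T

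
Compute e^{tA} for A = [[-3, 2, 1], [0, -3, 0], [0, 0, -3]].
e^{tA} = [[e^{-3*t}, 2*t*e^{-3*t}, t*e^{-3*t}], [0, e^{-3*t}, 0], [0, 0, e^{-3*t}]]

A has Jordan form J = [[-3, 1, 0], [0, -3, 0], [0, 0, -3]] with A = PJP^{-1}, so e^{tA} = P e^{tJ} P^{-1}.

For a Jordan block J_k(λ), e^{tJ_k(λ)} = e^{λt} · (I + tN + t^2 N^2/2! + ... + t^{k-1} N^{k-1}/(k-1)!) where N is the nilpotent superdiagonal part.

Assembling the blocks and conjugating back gives the entries of e^{tA} as shown above.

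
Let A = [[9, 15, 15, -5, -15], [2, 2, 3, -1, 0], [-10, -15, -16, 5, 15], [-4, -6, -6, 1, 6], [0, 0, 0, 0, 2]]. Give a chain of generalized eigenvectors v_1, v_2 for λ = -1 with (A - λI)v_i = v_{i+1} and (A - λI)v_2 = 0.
v_1 = [[-1, 0, 1, 0, 0]]^T, v_2 = [[5, 1, -5, -2, 0]]^T

We seek v_1 ∈ ker((A + I)^2) \ ker(A + I), then set v_{i+1} = (A + I) v_i.

One such chain is v_1 = [[-1, 0, 1, 0, 0]]^T, v_2 = [[5, 1, -5, -2, 0]]^T. Check: (A + I) v_2 = [[0, 0, 0, 0, 0]]^T = 0.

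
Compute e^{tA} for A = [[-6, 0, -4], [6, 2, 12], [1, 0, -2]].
e^{tA} = [[(1 - 2*t)*e^{-4*t}, 0, -4*t*e^{-4*t}], [(e^{6*t} - 1)*e^{-4*t}, e^{2*t}, (2*e^{6*t} - 2)*e^{-4*t}], [t*e^{-4*t}, 0, (2*t + 1)*e^{-4*t}]]

A has Jordan form J = [[-4, 1, 0], [0, -4, 0], [0, 0, 2]] with A = PJP^{-1}, so e^{tA} = P e^{tJ} P^{-1}.

For a Jordan block J_k(λ), e^{tJ_k(λ)} = e^{λt} · (I + tN + t^2 N^2/2! + ... + t^{k-1} N^{k-1}/(k-1)!) where N is the nilpotent superdiagonal part.

Assembling the blocks and conjugating back gives the entries of e^{tA} as shown above.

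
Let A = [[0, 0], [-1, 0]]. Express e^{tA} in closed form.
A has Jordan form J = [[0, 1], [0, 0]] with A = PJP^{-1}, so e^{tA} = P e^{tJ} P^{-1}.

For a Jordan block J_k(λ), e^{tJ_k(λ)} = e^{λt} · (I + tN + t^2 N^2/2! + ... + t^{k-1} N^{k-1}/(k-1)!) where N is the nilpotent superdiagonal part.

Assembling the blocks and conjugating back gives the entries of e^{tA} as shown above.

e^{tA} = [[1, 0], [-t, 1]]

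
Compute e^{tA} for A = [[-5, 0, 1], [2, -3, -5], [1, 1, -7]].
A has Jordan form J = [[-5, 1, 0], [0, -5, 1], [0, 0, -5]] with A = PJP^{-1}, so e^{tA} = P e^{tJ} P^{-1}.

For a Jordan block J_k(λ), e^{tJ_k(λ)} = e^{λt} · (I + tN + t^2 N^2/2! + ... + t^{k-1} N^{k-1}/(k-1)!) where N is the nilpotent superdiagonal part.

Assembling the blocks and conjugating back gives the entries of e^{tA} as shown above.

e^{tA} = [[(t^2 + 2)*e^{-5*t}/2, t^2*e^{-5*t}/2, t*(1 - t)*e^{-5*t}], [t*(4 - t)*e^{-5*t}/2, (-t^2 + 4*t + 2)*e^{-5*t}/2, t*(t - 5)*e^{-5*t}], [t*e^{-5*t}, t*e^{-5*t}, (1 - 2*t)*e^{-5*t}]]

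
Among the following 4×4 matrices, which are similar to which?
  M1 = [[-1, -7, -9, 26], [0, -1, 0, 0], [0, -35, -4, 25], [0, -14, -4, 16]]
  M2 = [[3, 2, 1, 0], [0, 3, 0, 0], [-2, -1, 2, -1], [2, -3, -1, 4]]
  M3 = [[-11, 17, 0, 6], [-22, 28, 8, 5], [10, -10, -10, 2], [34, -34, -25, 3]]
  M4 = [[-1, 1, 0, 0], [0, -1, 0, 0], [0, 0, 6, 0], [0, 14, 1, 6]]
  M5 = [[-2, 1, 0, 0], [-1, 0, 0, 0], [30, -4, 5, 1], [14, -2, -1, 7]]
3 classes: {M1}, {M2}, {M3, M4, M5}

Characteristic polynomials: χ_{M1} = (x - 6)^2(x + 1)^2, χ_{M2} = (x - 3)^4, χ_{M3} = (x - 6)^2(x + 1)^2, χ_{M4} = (x - 6)^2(x + 1)^2, χ_{M5} = (x - 6)^2(x + 1)^2.

{M1}: invariant factors x + 1, (x - 6)^2(x + 1).

{M2}: invariant factors x - 3, (x - 3)^3.

{M3, M4, M5}: invariant factors (x - 6)^2(x + 1)^2.

Matrices are similar if and only if their invariant-factor lists agree; the partition into similarity classes is {M1}, {M2}, {M3, M4, M5}.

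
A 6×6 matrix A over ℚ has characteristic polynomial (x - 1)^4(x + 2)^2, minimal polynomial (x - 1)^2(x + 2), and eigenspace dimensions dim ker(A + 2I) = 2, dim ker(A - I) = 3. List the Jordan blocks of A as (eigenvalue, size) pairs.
Jordan blocks: (-2, 1), (-2, 1), (1, 2), (1, 1), (1, 1)

λ = -2: algebraic multiplicity 2 (exponent in χ_A), largest block size 1 (exponent in m_A), 2 blocks (geometric multiplicity). These force block sizes [1, 1].
λ = 1: algebraic multiplicity 4 (exponent in χ_A), largest block size 2 (exponent in m_A), 3 blocks (geometric multiplicity). These force block sizes [2, 1, 1].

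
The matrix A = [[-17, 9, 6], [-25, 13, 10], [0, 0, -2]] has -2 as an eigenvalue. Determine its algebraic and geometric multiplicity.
The characteristic polynomial is (x + 2)^3, so the factor x + 2 appears with exponent 3: the algebraic multiplicity is 3.

rank(A + 2I) = 1, so the eigenspace has dimension 3 - 1 = 2: the geometric multiplicity is 2.

Since 2 < 3, A is not diagonalizable.

algebraic multiplicity 3, geometric multiplicity 2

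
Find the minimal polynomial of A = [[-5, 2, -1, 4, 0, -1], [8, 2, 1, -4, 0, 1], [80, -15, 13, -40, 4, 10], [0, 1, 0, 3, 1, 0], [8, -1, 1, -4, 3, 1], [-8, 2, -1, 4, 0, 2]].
m_A(x) = (x - 3)^3

The characteristic polynomial factors as (x - 3)^6. The minimal polynomial is ∏(x - λ)^{k_λ} where k_λ is the size of the largest Jordan block at λ.

For λ = 3: rank(A - 3I) = 3, and the largest Jordan block has size 3 (the smallest k with rank((A - 3I)^k) = rank((A - 3I)^(k+1))).

So m_A(x) = (x - 3)^3.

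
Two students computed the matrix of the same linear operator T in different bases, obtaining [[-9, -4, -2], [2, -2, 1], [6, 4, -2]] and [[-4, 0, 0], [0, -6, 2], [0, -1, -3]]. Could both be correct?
Both have characteristic polynomial (x + 4)^2(x + 5), but the minimal polynomial of A is (x + 4)^2(x + 5) while the minimal polynomial of B is (x + 4)(x + 5). The minimal polynomial is a similarity invariant, so A and B are not similar.

No.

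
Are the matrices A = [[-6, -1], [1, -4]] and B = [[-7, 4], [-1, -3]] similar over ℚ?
Two matrices over a field are similar if and only if they have the same invariant factors.

Both A and B have characteristic polynomial (x + 5)^2 and minimal polynomial (x + 5)^2. Computing further, both have invariant factors (x + 5)^2. Hence A and B are similar.

Yes.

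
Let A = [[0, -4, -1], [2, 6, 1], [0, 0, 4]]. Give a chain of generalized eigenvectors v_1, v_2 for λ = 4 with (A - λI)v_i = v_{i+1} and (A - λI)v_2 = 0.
v_1 = [[1, -1, 1]]^T, v_2 = [[-1, 1, 0]]^T

We seek v_1 ∈ ker((A - 4I)^2) \ ker(A - 4I), then set v_{i+1} = (A - 4I) v_i.

One such chain is v_1 = [[1, -1, 1]]^T, v_2 = [[-1, 1, 0]]^T. Check: (A - 4I) v_2 = [[0, 0, 0]]^T = 0.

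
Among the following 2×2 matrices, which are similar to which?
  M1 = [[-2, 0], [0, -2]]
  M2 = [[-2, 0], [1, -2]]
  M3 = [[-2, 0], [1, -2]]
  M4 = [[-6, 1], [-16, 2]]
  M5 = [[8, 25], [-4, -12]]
2 classes: {M1}, {M2, M3, M4, M5}

Characteristic polynomials: χ_{M1} = (x + 2)^2, χ_{M2} = (x + 2)^2, χ_{M3} = (x + 2)^2, χ_{M4} = (x + 2)^2, χ_{M5} = (x + 2)^2.

{M1}: invariant factors x + 2, x + 2.

{M2, M3, M4, M5}: invariant factors (x + 2)^2.

Matrices are similar if and only if their invariant-factor lists agree; the partition into similarity classes is {M1}, {M2, M3, M4, M5}.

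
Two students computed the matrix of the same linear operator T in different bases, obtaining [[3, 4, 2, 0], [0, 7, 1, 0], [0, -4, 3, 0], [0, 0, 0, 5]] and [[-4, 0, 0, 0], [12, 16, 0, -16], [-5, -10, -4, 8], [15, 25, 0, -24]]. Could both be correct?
No.

trace(A) = 18 but trace(B) = -16. The trace is a similarity invariant, so A and B are not similar.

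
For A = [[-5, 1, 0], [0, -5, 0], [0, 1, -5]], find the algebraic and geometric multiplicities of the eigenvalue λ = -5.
algebraic multiplicity 3, geometric multiplicity 2

The characteristic polynomial is (x + 5)^3, so the factor x + 5 appears with exponent 3: the algebraic multiplicity is 3.

rank(A + 5I) = 1, so the eigenspace has dimension 3 - 1 = 2: the geometric multiplicity is 2.

Since 2 < 3, A is not diagonalizable.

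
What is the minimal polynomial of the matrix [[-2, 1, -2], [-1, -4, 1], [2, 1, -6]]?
m_A(x) = (x + 4)^3

The characteristic polynomial factors as (x + 4)^3. The minimal polynomial is ∏(x - λ)^{k_λ} where k_λ is the size of the largest Jordan block at λ.

For λ = -4: rank(A + 4I) = 2, and the largest Jordan block has size 3 (the smallest k with rank((A + 4I)^k) = rank((A + 4I)^(k+1))).

So m_A(x) = (x + 4)^3.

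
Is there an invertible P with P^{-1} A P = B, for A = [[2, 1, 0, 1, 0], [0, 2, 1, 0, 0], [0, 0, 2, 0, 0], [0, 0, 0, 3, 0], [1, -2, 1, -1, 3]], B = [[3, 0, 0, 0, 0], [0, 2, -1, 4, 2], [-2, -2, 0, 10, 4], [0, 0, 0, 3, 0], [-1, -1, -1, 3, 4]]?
Yes.

Two matrices over a field are similar if and only if they have the same invariant factors.

Both A and B have characteristic polynomial (x - 3)^2(x - 2)^3 and minimal polynomial (x - 3)(x - 2)^3. Computing further, both have invariant factors x - 3, (x - 3)(x - 2)^3. Hence A and B are similar.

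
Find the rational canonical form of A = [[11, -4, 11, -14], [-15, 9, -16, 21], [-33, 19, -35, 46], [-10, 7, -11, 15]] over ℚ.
The invariant factors of A (the non-unit diagonal entries of the Smith normal form of xI - A over ℚ[x]) are x(x^3 - 4), each dividing the next. The characteristic polynomial is their product, x(x^3 - 4).

The rational canonical form is the block-diagonal matrix of companion matrices C(f_i):
R = [[0, 0, 0, 0], [1, 0, 0, 4], [0, 1, 0, 0], [0, 0, 1, 0]].

Note the characteristic polynomial does not split into linear factors over ℚ, so A has no Jordan form over ℚ; the rational canonical form exists over any field.

R = [[0, 0, 0, 0], [1, 0, 0, 4], [0, 1, 0, 0], [0, 0, 1, 0]]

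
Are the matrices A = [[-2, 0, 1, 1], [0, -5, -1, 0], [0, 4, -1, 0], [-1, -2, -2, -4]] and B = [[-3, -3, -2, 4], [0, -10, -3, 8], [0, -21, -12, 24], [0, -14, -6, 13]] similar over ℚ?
Two matrices over a field are similar if and only if they have the same invariant factors.

Both A and B have characteristic polynomial (x + 3)^4 and minimal polynomial (x + 3)^3. Computing further, both have invariant factors x + 3, (x + 3)^3. Hence A and B are similar.

Yes.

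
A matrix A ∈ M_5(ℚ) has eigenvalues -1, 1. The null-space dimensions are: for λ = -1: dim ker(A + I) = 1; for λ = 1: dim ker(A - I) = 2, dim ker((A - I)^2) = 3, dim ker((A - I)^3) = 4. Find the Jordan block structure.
Jordan blocks: (-1, 1), (1, 3), (1, 1)

λ = -1: successive nullity increments [1] count blocks of size ≥ k; block sizes are [1].
λ = 1: successive nullity increments [2, 1, 1] count blocks of size ≥ k; block sizes are [3, 1].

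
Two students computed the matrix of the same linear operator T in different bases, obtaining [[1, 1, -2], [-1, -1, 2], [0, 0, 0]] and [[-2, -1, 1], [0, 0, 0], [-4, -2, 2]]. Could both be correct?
Yes.

Two matrices over a field are similar if and only if they have the same invariant factors.

Both A and B have characteristic polynomial x^3 and minimal polynomial x^2. Computing further, both have invariant factors x, x^2. Hence A and B are similar.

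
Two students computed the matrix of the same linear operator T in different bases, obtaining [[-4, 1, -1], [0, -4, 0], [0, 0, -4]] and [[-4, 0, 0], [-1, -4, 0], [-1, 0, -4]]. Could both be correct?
Yes.

Two matrices over a field are similar if and only if they have the same invariant factors.

Both A and B have characteristic polynomial (x + 4)^3 and minimal polynomial (x + 4)^2. Computing further, both have invariant factors x + 4, (x + 4)^2. Hence A and B are similar.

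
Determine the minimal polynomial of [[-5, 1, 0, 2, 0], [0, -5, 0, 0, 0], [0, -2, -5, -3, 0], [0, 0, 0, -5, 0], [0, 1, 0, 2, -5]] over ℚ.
The characteristic polynomial factors as (x + 5)^5. The minimal polynomial is ∏(x - λ)^{k_λ} where k_λ is the size of the largest Jordan block at λ.

For λ = -5: rank(A + 5I) = 2, and the largest Jordan block has size 2 (the smallest k with rank((A + 5I)^k) = rank((A + 5I)^(k+1))).

So m_A(x) = (x + 5)^2.

m_A(x) = (x + 5)^2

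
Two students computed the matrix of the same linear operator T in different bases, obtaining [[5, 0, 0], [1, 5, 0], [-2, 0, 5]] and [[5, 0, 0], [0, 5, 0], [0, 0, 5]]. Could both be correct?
No.

Both have characteristic polynomial (x - 5)^3, but the minimal polynomial of A is (x - 5)^2 while the minimal polynomial of B is x - 5. The minimal polynomial is a similarity invariant, so A and B are not similar.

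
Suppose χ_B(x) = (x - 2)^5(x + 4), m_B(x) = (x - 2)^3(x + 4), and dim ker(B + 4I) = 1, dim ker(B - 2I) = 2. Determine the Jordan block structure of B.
λ = -4: algebraic multiplicity 1 (exponent in χ_B), largest block size 1 (exponent in m_B), 1 block (geometric multiplicity). This forces block sizes [1].
λ = 2: algebraic multiplicity 5 (exponent in χ_B), largest block size 3 (exponent in m_B), 2 blocks (geometric multiplicity). These force block sizes [3, 2].

Jordan blocks: (-4, 1), (2, 3), (2, 2)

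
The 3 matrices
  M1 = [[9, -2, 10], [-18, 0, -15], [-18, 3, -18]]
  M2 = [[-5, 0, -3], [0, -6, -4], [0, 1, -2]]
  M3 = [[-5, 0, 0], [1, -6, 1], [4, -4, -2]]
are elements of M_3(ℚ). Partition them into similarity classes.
Characteristic polynomials: χ_{M1} = (x + 3)^3, χ_{M2} = (x + 4)^2(x + 5), χ_{M3} = (x + 4)^2(x + 5).

{M1}: invariant factors x + 3, (x + 3)^2.

{M2, M3}: invariant factors (x + 4)^2(x + 5).

Matrices are similar if and only if their invariant-factor lists agree; the partition into similarity classes is {M1}, {M2, M3}.

2 classes: {M1}, {M2, M3}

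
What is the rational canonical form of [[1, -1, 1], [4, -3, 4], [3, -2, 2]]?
R = [[0, 0, -1], [1, 0, -2], [0, 1, 0]]

The invariant factors of A (the non-unit diagonal entries of the Smith normal form of xI - A over ℚ[x]) are x^3 + 2x + 1, each dividing the next. The characteristic polynomial is their product, x^3 + 2x + 1.

The rational canonical form is the block-diagonal matrix of companion matrices C(f_i):
R = [[0, 0, -1], [1, 0, -2], [0, 1, 0]].

Note the characteristic polynomial does not split into linear factors over ℚ, so A has no Jordan form over ℚ; the rational canonical form exists over any field.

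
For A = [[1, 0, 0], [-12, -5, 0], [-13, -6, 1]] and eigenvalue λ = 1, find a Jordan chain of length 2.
We seek v_1 ∈ ker((A - I)^2) \ ker(A - I), then set v_{i+1} = (A - I) v_i.

One such chain is v_1 = [[-1, 2, 2]]^T, v_2 = [[0, 0, 1]]^T. Check: (A - I) v_2 = [[0, 0, 0]]^T = 0.

v_1 = [[-1, 2, 2]]^T, v_2 = [[0, 0, 1]]^T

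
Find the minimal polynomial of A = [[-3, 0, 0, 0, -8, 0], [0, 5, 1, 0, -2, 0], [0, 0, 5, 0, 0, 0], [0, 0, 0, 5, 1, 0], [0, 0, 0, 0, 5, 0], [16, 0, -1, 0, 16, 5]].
m_A(x) = (x - 5)^2(x + 3)

The characteristic polynomial factors as (x - 5)^5(x + 3). The minimal polynomial is ∏(x - λ)^{k_λ} where k_λ is the size of the largest Jordan block at λ.

For λ = -3: rank(A + 3I) = 5, and the largest Jordan block has size 1 (the smallest k with rank((A + 3I)^k) = rank((A + 3I)^(k+1))).
For λ = 5: rank(A - 5I) = 3, and the largest Jordan block has size 2 (the smallest k with rank((A - 5I)^k) = rank((A - 5I)^(k+1))).

So m_A(x) = (x - 5)^2(x + 3).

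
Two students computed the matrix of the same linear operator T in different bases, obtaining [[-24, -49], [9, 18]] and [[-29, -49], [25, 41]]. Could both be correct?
No.

trace(A) = -6 but trace(B) = 12. The trace is a similarity invariant, so A and B are not similar.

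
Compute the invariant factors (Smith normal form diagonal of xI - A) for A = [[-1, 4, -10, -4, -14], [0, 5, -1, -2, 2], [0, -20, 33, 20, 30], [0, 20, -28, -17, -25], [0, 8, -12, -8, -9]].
The Jordan structure of A has elementary divisors (x + 1), (x - 3)^2, (x - 3)^2. Arranging the block sizes at each eigenvalue in decreasing order and taking row products gives the invariant factors.

Invariant factors (smallest first, each dividing the next): (x - 3)^2, (x - 3)^2(x + 1).

Check: the last factor (x - 3)^2(x + 1) is the minimal polynomial, and the product (x - 3)^4(x + 1) is the characteristic polynomial.

(x - 3)^2, (x - 3)^2(x + 1)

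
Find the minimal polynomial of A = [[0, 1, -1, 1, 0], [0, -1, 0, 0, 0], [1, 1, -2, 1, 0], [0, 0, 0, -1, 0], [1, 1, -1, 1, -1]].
m_A(x) = (x + 1)^2

The characteristic polynomial factors as (x + 1)^5. The minimal polynomial is ∏(x - λ)^{k_λ} where k_λ is the size of the largest Jordan block at λ.

For λ = -1: rank(A + I) = 1, and the largest Jordan block has size 2 (the smallest k with rank((A + I)^k) = rank((A + I)^(k+1))).

So m_A(x) = (x + 1)^2.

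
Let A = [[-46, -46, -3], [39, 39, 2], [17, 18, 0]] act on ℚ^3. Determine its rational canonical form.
R = [[0, 0, -25], [1, 0, -15], [0, 1, -7]]

The invariant factors of A (the non-unit diagonal entries of the Smith normal form of xI - A over ℚ[x]) are (x + 5)(x^2 + 2x + 5), each dividing the next. The characteristic polynomial is their product, (x + 5)(x^2 + 2x + 5).

The rational canonical form is the block-diagonal matrix of companion matrices C(f_i):
R = [[0, 0, -25], [1, 0, -15], [0, 1, -7]].

Note the characteristic polynomial does not split into linear factors over ℚ, so A has no Jordan form over ℚ; the rational canonical form exists over any field.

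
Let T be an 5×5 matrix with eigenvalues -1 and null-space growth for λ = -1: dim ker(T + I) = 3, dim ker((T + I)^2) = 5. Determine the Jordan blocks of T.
Jordan blocks: (-1, 2), (-1, 2), (-1, 1)

λ = -1: successive nullity increments [3, 2] count blocks of size ≥ k; block sizes are [2, 2, 1].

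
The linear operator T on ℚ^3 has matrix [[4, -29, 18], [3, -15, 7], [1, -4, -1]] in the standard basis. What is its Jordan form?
The characteristic polynomial is det(xI - A) = (x + 4)^3, so the eigenvalues are -4 (algebraic multiplicity 3).

For λ = -4: rank(A + 4I) = 2, rank((A + 4I)^2) = 1, rank((A + 4I)^3) = 0. The eigenspace has dimension 3 - 2 = 1, so there is 1 Jordan block; the rank sequence gives block sizes [3].

Assembling the blocks gives the Jordan form J above.

J = [[-4, 1, 0], [0, -4, 1], [0, 0, -4]]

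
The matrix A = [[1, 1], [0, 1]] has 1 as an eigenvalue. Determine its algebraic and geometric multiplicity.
algebraic multiplicity 2, geometric multiplicity 1

The characteristic polynomial is (x - 1)^2, so the factor x - 1 appears with exponent 2: the algebraic multiplicity is 2.

rank(A - I) = 1, so the eigenspace has dimension 2 - 1 = 1: the geometric multiplicity is 1.

Since 1 < 2, A is not diagonalizable.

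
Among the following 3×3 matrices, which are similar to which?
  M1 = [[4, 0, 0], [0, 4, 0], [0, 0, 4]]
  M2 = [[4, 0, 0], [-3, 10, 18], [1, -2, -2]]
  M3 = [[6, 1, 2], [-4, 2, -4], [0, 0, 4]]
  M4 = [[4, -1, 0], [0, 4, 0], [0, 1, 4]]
Characteristic polynomials: χ_{M1} = (x - 4)^3, χ_{M2} = (x - 4)^3, χ_{M3} = (x - 4)^3, χ_{M4} = (x - 4)^3.

{M1}: invariant factors x - 4, x - 4, x - 4.

{M2, M3, M4}: invariant factors x - 4, (x - 4)^2.

Matrices are similar if and only if their invariant-factor lists agree; the partition into similarity classes is {M1}, {M2, M3, M4}.

2 classes: {M1}, {M2, M3, M4}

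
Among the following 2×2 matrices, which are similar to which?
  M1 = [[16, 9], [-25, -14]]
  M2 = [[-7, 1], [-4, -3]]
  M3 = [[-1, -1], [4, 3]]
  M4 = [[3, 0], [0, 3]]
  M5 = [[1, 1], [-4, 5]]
Characteristic polynomials: χ_{M1} = (x - 1)^2, χ_{M2} = (x + 5)^2, χ_{M3} = (x - 1)^2, χ_{M4} = (x - 3)^2, χ_{M5} = (x - 3)^2.

{M1, M3}: invariant factors (x - 1)^2.

{M2}: invariant factors (x + 5)^2.

{M4}: invariant factors x - 3, x - 3.

{M5}: invariant factors (x - 3)^2.

Matrices are similar if and only if their invariant-factor lists agree; the partition into similarity classes is {M1, M3}, {M2}, {M4}, {M5}.

4 classes: {M1, M3}, {M2}, {M4}, {M5}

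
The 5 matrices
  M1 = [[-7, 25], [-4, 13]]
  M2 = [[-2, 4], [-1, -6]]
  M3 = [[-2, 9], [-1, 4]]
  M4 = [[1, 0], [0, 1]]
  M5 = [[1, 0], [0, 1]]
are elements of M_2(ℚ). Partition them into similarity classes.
Characteristic polynomials: χ_{M1} = (x - 3)^2, χ_{M2} = (x + 4)^2, χ_{M3} = (x - 1)^2, χ_{M4} = (x - 1)^2, χ_{M5} = (x - 1)^2.

{M1}: invariant factors (x - 3)^2.

{M2}: invariant factors (x + 4)^2.

{M3}: invariant factors (x - 1)^2.

{M4, M5}: invariant factors x - 1, x - 1.

Matrices are similar if and only if their invariant-factor lists agree; the partition into similarity classes is {M1}, {M2}, {M3}, {M4, M5}.

4 classes: {M1}, {M2}, {M3}, {M4, M5}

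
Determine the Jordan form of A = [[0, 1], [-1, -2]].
J = [[-1, 1], [0, -1]]

The characteristic polynomial is det(xI - A) = (x + 1)^2, so the eigenvalues are -1 (algebraic multiplicity 2).

For λ = -1: rank(A + I) = 1, rank((A + I)^2) = 0. The eigenspace has dimension 2 - 1 = 1, so there is 1 Jordan block; the rank sequence gives block sizes [2].

Assembling the blocks gives the Jordan form J above.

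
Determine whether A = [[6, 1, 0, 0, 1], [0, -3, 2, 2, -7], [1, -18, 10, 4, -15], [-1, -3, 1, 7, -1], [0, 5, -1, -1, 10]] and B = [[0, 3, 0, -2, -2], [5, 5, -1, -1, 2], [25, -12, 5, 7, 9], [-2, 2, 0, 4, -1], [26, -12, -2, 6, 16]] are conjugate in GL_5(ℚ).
Yes.

Two matrices over a field are similar if and only if they have the same invariant factors.

Both A and B have characteristic polynomial (x - 6)^5 and minimal polynomial (x - 6)^3. Computing further, both have invariant factors (x - 6)^2, (x - 6)^3. Hence A and B are similar.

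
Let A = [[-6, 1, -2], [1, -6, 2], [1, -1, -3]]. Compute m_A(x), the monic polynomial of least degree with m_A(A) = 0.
The characteristic polynomial factors as (x + 5)^3. The minimal polynomial is ∏(x - λ)^{k_λ} where k_λ is the size of the largest Jordan block at λ.

For λ = -5: rank(A + 5I) = 1, and the largest Jordan block has size 2 (the smallest k with rank((A + 5I)^k) = rank((A + 5I)^(k+1))).

So m_A(x) = (x + 5)^2.

m_A(x) = (x + 5)^2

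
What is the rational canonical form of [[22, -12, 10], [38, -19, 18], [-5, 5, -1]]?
The invariant factors of A (the non-unit diagonal entries of the Smith normal form of xI - A over ℚ[x]) are (x - 4)(x^2 + 2x + 3), each dividing the next. The characteristic polynomial is their product, (x - 4)(x^2 + 2x + 3).

The rational canonical form is the block-diagonal matrix of companion matrices C(f_i):
R = [[0, 0, 12], [1, 0, 5], [0, 1, 2]].

Note the characteristic polynomial does not split into linear factors over ℚ, so A has no Jordan form over ℚ; the rational canonical form exists over any field.

R = [[0, 0, 12], [1, 0, 5], [0, 1, 2]]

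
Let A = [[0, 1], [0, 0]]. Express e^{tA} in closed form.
A has Jordan form J = [[0, 1], [0, 0]] with A = PJP^{-1}, so e^{tA} = P e^{tJ} P^{-1}.

For a Jordan block J_k(λ), e^{tJ_k(λ)} = e^{λt} · (I + tN + t^2 N^2/2! + ... + t^{k-1} N^{k-1}/(k-1)!) where N is the nilpotent superdiagonal part.

Assembling the blocks and conjugating back gives the entries of e^{tA} as shown above.

e^{tA} = [[1, t], [0, 1]]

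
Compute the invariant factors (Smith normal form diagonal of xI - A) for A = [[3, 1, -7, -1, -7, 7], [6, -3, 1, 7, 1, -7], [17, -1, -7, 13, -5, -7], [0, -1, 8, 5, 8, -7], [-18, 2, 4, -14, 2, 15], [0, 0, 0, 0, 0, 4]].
The Jordan structure of A has elementary divisors (x + 3)^2, (x + 2), (x - 4)^3. Arranging the block sizes at each eigenvalue in decreasing order and taking row products gives the invariant factors.

Invariant factors (smallest first, each dividing the next): (x - 4)^3(x + 2)(x + 3)^2.

Check: the last factor (x - 4)^3(x + 2)(x + 3)^2 is the minimal polynomial, and the product (x - 4)^3(x + 2)(x + 3)^2 is the characteristic polynomial.

(x - 4)^3(x + 2)(x + 3)^2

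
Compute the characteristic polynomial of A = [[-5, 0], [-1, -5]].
xI - A = [[x + 5, 0], [1, x + 5]].

Expanding det(xI - A) along the first row:
det(xI - A) = + (x + 5)·det([[x + 5]]) - (0)·det([[1]]).

Evaluating gives χ_A(x) = x^2 + 10x + 25 = (x + 5)^2.

χ_A(x) = (x + 5)^2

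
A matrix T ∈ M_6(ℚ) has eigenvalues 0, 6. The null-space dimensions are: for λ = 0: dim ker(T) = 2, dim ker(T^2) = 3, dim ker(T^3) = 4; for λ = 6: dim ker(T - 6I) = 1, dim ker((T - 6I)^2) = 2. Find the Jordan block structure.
λ = 0: successive nullity increments [2, 1, 1] count blocks of size ≥ k; block sizes are [3, 1].
λ = 6: successive nullity increments [1, 1] count blocks of size ≥ k; block sizes are [2].

Jordan blocks: (0, 3), (0, 1), (6, 2)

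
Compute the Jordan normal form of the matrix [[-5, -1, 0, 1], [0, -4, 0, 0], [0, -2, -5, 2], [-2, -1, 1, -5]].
The characteristic polynomial is det(xI - A) = (x + 4)(x + 5)^3, so the eigenvalues are -5 (algebraic multiplicity 3), -4 (algebraic multiplicity 1).

For λ = -5: rank(A + 5I) = 3, rank((A + 5I)^2) = 2, rank((A + 5I)^3) = 1. The eigenspace has dimension 4 - 3 = 1, so there is 1 Jordan block; the rank sequence gives block sizes [3].

For λ = -4: algebraic multiplicity 1 gives one 1×1 block.

Assembling the blocks gives the Jordan form J above.

J = [[-5, 1, 0, 0], [0, -5, 1, 0], [0, 0, -5, 0], [0, 0, 0, -4]]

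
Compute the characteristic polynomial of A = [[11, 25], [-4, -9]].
χ_A(x) = (x - 1)^2

xI - A = [[x - 11, -25], [4, x + 9]].

Expanding det(xI - A) along the first row:
det(xI - A) = + (x - 11)·det([[x + 9]]) - (-25)·det([[4]]).

Evaluating gives χ_A(x) = x^2 - 2x + 1 = (x - 1)^2.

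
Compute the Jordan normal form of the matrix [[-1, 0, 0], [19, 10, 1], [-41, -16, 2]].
The characteristic polynomial is det(xI - A) = (x - 6)^2(x + 1), so the eigenvalues are -1 (algebraic multiplicity 1), 6 (algebraic multiplicity 2).

For λ = -1: algebraic multiplicity 1 gives one 1×1 block.

For λ = 6: rank(A - 6I) = 2, rank((A - 6I)^2) = 1. The eigenspace has dimension 3 - 2 = 1, so there is 1 Jordan block; the rank sequence gives block sizes [2].

Assembling the blocks gives the Jordan form J above.

J = [[-1, 0, 0], [0, 6, 1], [0, 0, 6]]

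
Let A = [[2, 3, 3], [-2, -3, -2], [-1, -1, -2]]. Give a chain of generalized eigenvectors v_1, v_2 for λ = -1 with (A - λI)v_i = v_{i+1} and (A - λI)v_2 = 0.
We seek v_1 ∈ ker((A + I)^2) \ ker(A + I), then set v_{i+1} = (A + I) v_i.

One such chain is v_1 = [[0, 1, 0]]^T, v_2 = [[3, -2, -1]]^T. Check: (A + I) v_2 = [[0, 0, 0]]^T = 0.

v_1 = [[0, 1, 0]]^T, v_2 = [[3, -2, -1]]^T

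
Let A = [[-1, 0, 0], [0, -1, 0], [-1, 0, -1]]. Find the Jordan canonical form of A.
J = [[-1, 1, 0], [0, -1, 0], [0, 0, -1]]

The characteristic polynomial is det(xI - A) = (x + 1)^3, so the eigenvalues are -1 (algebraic multiplicity 3).

For λ = -1: rank(A + I) = 1, rank((A + I)^2) = 0. The eigenspace has dimension 3 - 1 = 2, so there are 2 Jordan blocks; the rank sequence gives block sizes [2, 1].

Assembling the blocks gives the Jordan form J above.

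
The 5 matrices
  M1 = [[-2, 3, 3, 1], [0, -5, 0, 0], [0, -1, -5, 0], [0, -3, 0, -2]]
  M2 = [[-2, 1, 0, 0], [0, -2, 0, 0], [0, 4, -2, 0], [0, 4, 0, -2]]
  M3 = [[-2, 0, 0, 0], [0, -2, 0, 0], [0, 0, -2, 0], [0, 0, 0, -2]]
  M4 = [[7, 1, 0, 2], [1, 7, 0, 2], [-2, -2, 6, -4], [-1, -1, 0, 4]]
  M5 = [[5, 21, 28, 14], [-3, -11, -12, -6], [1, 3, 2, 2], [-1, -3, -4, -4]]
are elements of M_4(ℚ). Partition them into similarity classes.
4 classes: {M1}, {M2, M5}, {M3}, {M4}

Characteristic polynomials: χ_{M1} = (x + 2)^2(x + 5)^2, χ_{M2} = (x + 2)^4, χ_{M3} = (x + 2)^4, χ_{M4} = (x - 6)^4, χ_{M5} = (x + 2)^4.

{M1}: invariant factors (x + 2)^2(x + 5)^2.

{M2, M5}: invariant factors x + 2, x + 2, (x + 2)^2.

{M3}: invariant factors x + 2, x + 2, x + 2, x + 2.

{M4}: invariant factors x - 6, x - 6, (x - 6)^2.

Matrices are similar if and only if their invariant-factor lists agree; the partition into similarity classes is {M1}, {M2, M5}, {M3}, {M4}.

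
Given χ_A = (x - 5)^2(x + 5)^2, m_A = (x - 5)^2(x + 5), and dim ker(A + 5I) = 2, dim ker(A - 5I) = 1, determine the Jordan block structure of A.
Jordan blocks: (-5, 1), (-5, 1), (5, 2)

λ = -5: algebraic multiplicity 2 (exponent in χ_A), largest block size 1 (exponent in m_A), 2 blocks (geometric multiplicity). These force block sizes [1, 1].
λ = 5: algebraic multiplicity 2 (exponent in χ_A), largest block size 2 (exponent in m_A), 1 block (geometric multiplicity). This forces block sizes [2].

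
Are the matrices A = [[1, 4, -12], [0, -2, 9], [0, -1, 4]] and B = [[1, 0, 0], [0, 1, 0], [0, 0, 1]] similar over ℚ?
No.

Both have characteristic polynomial (x - 1)^3, but the minimal polynomial of A is (x - 1)^2 while the minimal polynomial of B is x - 1. The minimal polynomial is a similarity invariant, so A and B are not similar.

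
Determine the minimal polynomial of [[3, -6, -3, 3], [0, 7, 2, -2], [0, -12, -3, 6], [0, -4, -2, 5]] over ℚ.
The characteristic polynomial factors as (x - 3)^4. The minimal polynomial is ∏(x - λ)^{k_λ} where k_λ is the size of the largest Jordan block at λ.

For λ = 3: rank(A - 3I) = 1, and the largest Jordan block has size 2 (the smallest k with rank((A - 3I)^k) = rank((A - 3I)^(k+1))).

So m_A(x) = (x - 3)^2.

m_A(x) = (x - 3)^2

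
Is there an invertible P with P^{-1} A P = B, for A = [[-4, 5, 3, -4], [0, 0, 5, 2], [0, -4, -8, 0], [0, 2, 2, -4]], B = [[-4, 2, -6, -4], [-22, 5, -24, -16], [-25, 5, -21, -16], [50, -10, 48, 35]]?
No.

trace(A) = -16 but trace(B) = 15. The trace is a similarity invariant, so A and B are not similar.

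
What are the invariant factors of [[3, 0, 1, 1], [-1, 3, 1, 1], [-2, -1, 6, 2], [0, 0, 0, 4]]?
The Jordan structure of A has elementary divisors (x - 4)^3, (x - 4). Arranging the block sizes at each eigenvalue in decreasing order and taking row products gives the invariant factors.

Invariant factors (smallest first, each dividing the next): x - 4, (x - 4)^3.

Check: the last factor (x - 4)^3 is the minimal polynomial, and the product (x - 4)^4 is the characteristic polynomial.

x - 4, (x - 4)^3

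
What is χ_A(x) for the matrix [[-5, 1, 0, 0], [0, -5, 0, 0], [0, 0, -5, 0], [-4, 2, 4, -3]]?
xI - A = [[x + 5, -1, 0, 0], [0, x + 5, 0, 0], [0, 0, x + 5, 0], [4, -2, -4, x + 3]].

Expanding det(xI - A) along the first row:
det(xI - A) = + (x + 5)·det([[x + 5, 0, 0], [0, x + 5, 0], [-2, -4, x + 3]]) - (-1)·det([[0, 0, 0], [0, x + 5, 0], [4, -4, x + 3]]) + (0)·det([[0, x + 5, 0], [0, 0, 0], [4, -2, x + 3]]) - (0)·det([[0, x + 5, 0], [0, 0, x + 5], [4, -2, -4]]).

Evaluating gives χ_A(x) = x^4 + 18x^3 + 120x^2 + 350x + 375 = (x + 3)(x + 5)^3.

χ_A(x) = (x + 3)(x + 5)^3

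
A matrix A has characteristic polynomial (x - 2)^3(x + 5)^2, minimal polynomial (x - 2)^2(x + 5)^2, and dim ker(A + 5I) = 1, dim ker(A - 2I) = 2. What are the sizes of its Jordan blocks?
λ = -5: algebraic multiplicity 2 (exponent in χ_A), largest block size 2 (exponent in m_A), 1 block (geometric multiplicity). This forces block sizes [2].
λ = 2: algebraic multiplicity 3 (exponent in χ_A), largest block size 2 (exponent in m_A), 2 blocks (geometric multiplicity). These force block sizes [2, 1].

Jordan blocks: (-5, 2), (2, 2), (2, 1)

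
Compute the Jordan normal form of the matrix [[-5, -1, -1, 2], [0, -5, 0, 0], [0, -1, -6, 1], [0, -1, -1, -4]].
The characteristic polynomial is det(xI - A) = (x + 5)^4, so the eigenvalues are -5 (algebraic multiplicity 4).

For λ = -5: rank(A + 5I) = 2, rank((A + 5I)^2) = 1, rank((A + 5I)^3) = 0. The eigenspace has dimension 4 - 2 = 2, so there are 2 Jordan blocks; the rank sequence gives block sizes [3, 1].

Assembling the blocks gives the Jordan form J above.

J = [[-5, 1, 0, 0], [0, -5, 1, 0], [0, 0, -5, 0], [0, 0, 0, -5]]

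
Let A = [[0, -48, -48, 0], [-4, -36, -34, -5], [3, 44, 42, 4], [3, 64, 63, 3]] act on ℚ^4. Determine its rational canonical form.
The invariant factors of A (the non-unit diagonal entries of the Smith normal form of xI - A over ℚ[x]) are (x - 4)(x - 3)(x^2 - 2x - 4), each dividing the next. The characteristic polynomial is their product, (x - 4)(x - 3)(x^2 - 2x - 4).

The rational canonical form is the block-diagonal matrix of companion matrices C(f_i):
R = [[0, 0, 0, 48], [1, 0, 0, -4], [0, 1, 0, -22], [0, 0, 1, 9]].

Note the characteristic polynomial does not split into linear factors over ℚ, so A has no Jordan form over ℚ; the rational canonical form exists over any field.

R = [[0, 0, 0, 48], [1, 0, 0, -4], [0, 1, 0, -22], [0, 0, 1, 9]]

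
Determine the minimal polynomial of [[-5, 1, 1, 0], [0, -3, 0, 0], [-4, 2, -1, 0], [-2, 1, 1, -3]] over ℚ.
The characteristic polynomial factors as (x + 3)^4. The minimal polynomial is ∏(x - λ)^{k_λ} where k_λ is the size of the largest Jordan block at λ.

For λ = -3: rank(A + 3I) = 1, and the largest Jordan block has size 2 (the smallest k with rank((A + 3I)^k) = rank((A + 3I)^(k+1))).

So m_A(x) = (x + 3)^2.

m_A(x) = (x + 3)^2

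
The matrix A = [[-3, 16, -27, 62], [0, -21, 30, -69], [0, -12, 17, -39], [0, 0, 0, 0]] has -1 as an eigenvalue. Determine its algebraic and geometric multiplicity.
The characteristic polynomial is x(x + 1)(x + 3)^2, so the factor x + 1 appears with exponent 1: the algebraic multiplicity is 1.

rank(A + I) = 3, so the eigenspace has dimension 4 - 3 = 1: the geometric multiplicity is 1.

algebraic multiplicity 1, geometric multiplicity 1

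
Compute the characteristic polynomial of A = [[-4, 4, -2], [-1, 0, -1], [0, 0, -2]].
xI - A = [[x + 4, -4, 2], [1, x, 1], [0, 0, x + 2]].

Expanding det(xI - A) along the first row:
det(xI - A) = + (x + 4)·det([[x, 1], [0, x + 2]]) - (-4)·det([[1, 1], [0, x + 2]]) + (2)·det([[1, x], [0, 0]]).

Evaluating gives χ_A(x) = x^3 + 6x^2 + 12x + 8 = (x + 2)^3.

χ_A(x) = (x + 2)^3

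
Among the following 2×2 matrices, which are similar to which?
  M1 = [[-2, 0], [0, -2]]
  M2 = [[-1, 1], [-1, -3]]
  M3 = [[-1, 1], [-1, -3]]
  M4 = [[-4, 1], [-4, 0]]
2 classes: {M1}, {M2, M3, M4}

Characteristic polynomials: χ_{M1} = (x + 2)^2, χ_{M2} = (x + 2)^2, χ_{M3} = (x + 2)^2, χ_{M4} = (x + 2)^2.

{M1}: invariant factors x + 2, x + 2.

{M2, M3, M4}: invariant factors (x + 2)^2.

Matrices are similar if and only if their invariant-factor lists agree; the partition into similarity classes is {M1}, {M2, M3, M4}.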